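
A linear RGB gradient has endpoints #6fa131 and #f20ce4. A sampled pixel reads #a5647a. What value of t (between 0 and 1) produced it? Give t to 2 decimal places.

Invert the lerp on the B channel (largest span, 179): t = (122 − 49) / (228 − 49) = 73/179 = 0.40782.
Check on R: (165 − 111)/(242 − 111) = 0.4122 ✓

0.41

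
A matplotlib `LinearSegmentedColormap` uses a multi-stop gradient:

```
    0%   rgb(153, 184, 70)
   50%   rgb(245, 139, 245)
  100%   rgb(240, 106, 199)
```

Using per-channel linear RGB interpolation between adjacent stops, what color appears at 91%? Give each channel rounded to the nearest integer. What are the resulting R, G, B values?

(241, 112, 207)

91% lies between the 50% and 100% stops, so the local fraction is t = (91 − 50)/(100 − 50) = 41/50 ≈ 0.82.
R = 245 + 0.82 × (240 − 245) = 240.9 → 241
G = 139 + 0.82 × (106 − 139) = 111.94 → 112
B = 245 + 0.82 × (199 − 245) = 207.28 → 207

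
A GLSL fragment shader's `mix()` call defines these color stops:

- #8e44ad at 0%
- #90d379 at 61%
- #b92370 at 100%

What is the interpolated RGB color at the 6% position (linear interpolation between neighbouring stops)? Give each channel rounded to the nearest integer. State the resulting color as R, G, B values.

6% lies between the 0% and 61% stops, so the local fraction is t = (6 − 0)/(61 − 0) = 6/61 ≈ 0.0984.
#8e44ad → (142, 68, 173); #90d379 → (144, 211, 121).
R = 142 + 0.0984 × (144 − 142) = 142.197 → 142
G = 68 + 0.0984 × (211 − 68) = 82.071 → 82
B = 173 + 0.0984 × (121 − 173) = 167.883 → 168

(142, 82, 168)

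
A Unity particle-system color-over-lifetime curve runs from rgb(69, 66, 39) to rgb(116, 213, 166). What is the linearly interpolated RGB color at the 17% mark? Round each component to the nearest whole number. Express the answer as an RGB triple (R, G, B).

17% corresponds to t = 0.17.
R = 69 + 0.17 × (116 − 69) = 69 + 0.17 × 47 = 76.99 → 77
G = 66 + 0.17 × (213 − 66) = 66 + 0.17 × 147 = 90.99 → 91
B = 39 + 0.17 × (166 − 39) = 39 + 0.17 × 127 = 60.59 → 61

(77, 91, 61)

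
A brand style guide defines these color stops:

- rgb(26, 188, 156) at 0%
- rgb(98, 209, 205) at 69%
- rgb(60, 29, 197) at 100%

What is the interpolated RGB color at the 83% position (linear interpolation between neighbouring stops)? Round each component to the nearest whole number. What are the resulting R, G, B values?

83% lies between the 69% and 100% stops, so the local fraction is t = (83 − 69)/(100 − 69) = 14/31 ≈ 0.4516.
R = 98 + 0.4516 × (60 − 98) = 80.839 → 81
G = 209 + 0.4516 × (29 − 209) = 127.712 → 128
B = 205 + 0.4516 × (197 − 205) = 201.387 → 201

(81, 128, 201)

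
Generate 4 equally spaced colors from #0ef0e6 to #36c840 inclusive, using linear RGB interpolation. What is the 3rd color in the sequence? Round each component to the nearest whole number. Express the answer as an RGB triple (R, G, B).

With 4 swatches and endpoints inclusive, swatch 3 sits at t = (3 − 1)/(4 − 1) = 2/3 ≈ 0.6667.
#0ef0e6 → (14, 240, 230); #36c840 → (54, 200, 64).
R = 14 + 0.6667 × (54 − 14) = 40.668 → 41
G = 240 + 0.6667 × (200 − 240) = 213.332 → 213
B = 230 + 0.6667 × (64 − 230) = 119.328 → 119

(41, 213, 119)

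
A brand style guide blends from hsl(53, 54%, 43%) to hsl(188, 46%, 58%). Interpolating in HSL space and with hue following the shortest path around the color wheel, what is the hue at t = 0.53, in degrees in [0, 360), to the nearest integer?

125

Hue arc: Δh = 188 − 53 = 135° (|Δh| ≤ 180, already the shorter path).
H = 53 + 0.53 × (135) = 124.55 → 125°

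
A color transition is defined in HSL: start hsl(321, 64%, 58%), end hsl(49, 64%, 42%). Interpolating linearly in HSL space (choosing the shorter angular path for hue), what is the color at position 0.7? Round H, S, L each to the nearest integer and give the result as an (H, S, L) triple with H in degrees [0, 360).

(23, 64, 47)

Hue: 49 − 321 = -272°, but |-272| > 180 so the shorter arc goes the other way: Δh = -272 + 360 = 88°.
H = 321 + 0.7 × (88) = 382.6 → 383 → 383 mod 360 = 23°
S = 64 + 0.7 × (64 − 64) = 64 → 64%
L = 58 + 0.7 × (42 − 58) = 46.8 → 47%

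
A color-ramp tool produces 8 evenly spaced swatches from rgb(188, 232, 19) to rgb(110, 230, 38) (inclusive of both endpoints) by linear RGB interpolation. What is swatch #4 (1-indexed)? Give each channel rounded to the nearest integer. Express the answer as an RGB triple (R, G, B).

With 8 swatches and endpoints inclusive, swatch 4 sits at t = (4 − 1)/(8 − 1) = 3/7 ≈ 0.4286.
R = 188 + 0.4286 × (110 − 188) = 154.569 → 155
G = 232 + 0.4286 × (230 − 232) = 231.143 → 231
B = 19 + 0.4286 × (38 − 19) = 27.143 → 27

(155, 231, 27)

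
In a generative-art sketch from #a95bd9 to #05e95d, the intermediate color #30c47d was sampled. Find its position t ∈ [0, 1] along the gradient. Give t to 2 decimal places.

Invert the lerp on the R channel (largest span, 164): t = (48 − 169) / (5 − 169) = -121/-164 = 0.7378.
Check on G: (196 − 91)/(233 − 91) = 0.7394 ✓

0.74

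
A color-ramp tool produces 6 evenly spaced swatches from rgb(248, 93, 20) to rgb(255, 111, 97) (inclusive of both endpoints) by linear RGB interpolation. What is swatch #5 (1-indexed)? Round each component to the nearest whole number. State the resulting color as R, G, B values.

With 6 swatches and endpoints inclusive, swatch 5 sits at t = (5 − 1)/(6 − 1) = 4/5 ≈ 0.8.
R = 248 + 0.8 × (255 − 248) = 253.6 → 254
G = 93 + 0.8 × (111 − 93) = 107.4 → 107
B = 20 + 0.8 × (97 − 20) = 81.6 → 82

(254, 107, 82)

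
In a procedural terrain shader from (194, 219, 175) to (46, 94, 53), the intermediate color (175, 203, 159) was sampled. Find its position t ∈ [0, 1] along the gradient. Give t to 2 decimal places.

0.13

Invert the lerp on the R channel (largest span, 148): t = (175 − 194) / (46 − 194) = -19/-148 = 0.12838.
Check on G: (203 − 219)/(94 − 219) = 0.128 ✓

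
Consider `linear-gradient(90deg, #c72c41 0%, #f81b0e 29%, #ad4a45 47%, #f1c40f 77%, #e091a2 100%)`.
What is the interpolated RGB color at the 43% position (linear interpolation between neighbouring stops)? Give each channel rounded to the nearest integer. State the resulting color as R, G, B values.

(190, 64, 57)

43% lies between the 29% and 47% stops, so the local fraction is t = (43 − 29)/(47 − 29) = 14/18 ≈ 0.7778.
#f81b0e → (248, 27, 14); #ad4a45 → (173, 74, 69).
R = 248 + 0.7778 × (173 − 248) = 189.665 → 190
G = 27 + 0.7778 × (74 − 27) = 63.557 → 64
B = 14 + 0.7778 × (69 − 14) = 56.779 → 57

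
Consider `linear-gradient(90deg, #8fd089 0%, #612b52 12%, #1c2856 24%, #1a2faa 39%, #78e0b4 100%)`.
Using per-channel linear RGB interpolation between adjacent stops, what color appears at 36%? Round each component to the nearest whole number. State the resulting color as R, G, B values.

(26, 46, 153)

36% lies between the 24% and 39% stops, so the local fraction is t = (36 − 24)/(39 − 24) = 12/15 ≈ 0.8.
#1c2856 → (28, 40, 86); #1a2faa → (26, 47, 170).
R = 28 + 0.8 × (26 − 28) = 26.4 → 26
G = 40 + 0.8 × (47 − 40) = 45.6 → 46
B = 86 + 0.8 × (170 − 86) = 153.2 → 153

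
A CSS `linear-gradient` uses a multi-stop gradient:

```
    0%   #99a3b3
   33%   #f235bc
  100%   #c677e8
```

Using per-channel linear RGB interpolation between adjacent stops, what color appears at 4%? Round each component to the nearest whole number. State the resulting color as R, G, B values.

(164, 150, 180)

4% lies between the 0% and 33% stops, so the local fraction is t = (4 − 0)/(33 − 0) = 4/33 ≈ 0.1212.
#99a3b3 → (153, 163, 179); #f235bc → (242, 53, 188).
R = 153 + 0.1212 × (242 − 153) = 163.787 → 164
G = 163 + 0.1212 × (53 − 163) = 149.668 → 150
B = 179 + 0.1212 × (188 − 179) = 180.091 → 180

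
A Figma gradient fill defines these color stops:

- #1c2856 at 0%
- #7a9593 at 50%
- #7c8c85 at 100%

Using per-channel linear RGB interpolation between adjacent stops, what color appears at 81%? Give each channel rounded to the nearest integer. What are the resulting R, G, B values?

(123, 143, 138)

81% lies between the 50% and 100% stops, so the local fraction is t = (81 − 50)/(100 − 50) = 31/50 ≈ 0.62.
#7a9593 → (122, 149, 147); #7c8c85 → (124, 140, 133).
R = 122 + 0.62 × (124 − 122) = 123.24 → 123
G = 149 + 0.62 × (140 − 149) = 143.42 → 143
B = 147 + 0.62 × (133 − 147) = 138.32 → 138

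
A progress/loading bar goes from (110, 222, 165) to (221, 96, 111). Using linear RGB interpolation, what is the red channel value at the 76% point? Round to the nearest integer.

R = 110 + 0.76 × (221 − 110) = 194.36 → 194

194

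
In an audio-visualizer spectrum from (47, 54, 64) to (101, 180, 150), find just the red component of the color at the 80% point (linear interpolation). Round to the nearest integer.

R = 47 + 0.8 × (101 − 47) = 90.2 → 90

90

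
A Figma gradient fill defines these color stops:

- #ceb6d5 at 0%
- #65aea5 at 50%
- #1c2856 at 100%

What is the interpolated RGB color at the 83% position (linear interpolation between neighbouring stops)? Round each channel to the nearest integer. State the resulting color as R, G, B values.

83% lies between the 50% and 100% stops, so the local fraction is t = (83 − 50)/(100 − 50) = 33/50 ≈ 0.66.
#65aea5 → (101, 174, 165); #1c2856 → (28, 40, 86).
R = 101 + 0.66 × (28 − 101) = 52.82 → 53
G = 174 + 0.66 × (40 − 174) = 85.56 → 86
B = 165 + 0.66 × (86 − 165) = 112.86 → 113

(53, 86, 113)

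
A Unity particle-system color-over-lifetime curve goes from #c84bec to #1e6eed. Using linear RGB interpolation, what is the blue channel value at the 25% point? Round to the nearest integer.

236

B₁ = 236 (from #c84bec), B₂ = 237 (from #1e6eed).
B = 236 + 0.25 × (237 − 236) = 236.25 → 236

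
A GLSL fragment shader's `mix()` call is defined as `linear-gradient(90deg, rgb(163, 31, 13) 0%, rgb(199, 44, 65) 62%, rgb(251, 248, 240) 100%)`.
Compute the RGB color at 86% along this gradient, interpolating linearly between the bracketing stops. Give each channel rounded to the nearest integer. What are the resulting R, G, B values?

86% lies between the 62% and 100% stops, so the local fraction is t = (86 − 62)/(100 − 62) = 24/38 ≈ 0.6316.
R = 199 + 0.6316 × (251 − 199) = 231.843 → 232
G = 44 + 0.6316 × (248 − 44) = 172.846 → 173
B = 65 + 0.6316 × (240 − 65) = 175.53 → 176

(232, 173, 176)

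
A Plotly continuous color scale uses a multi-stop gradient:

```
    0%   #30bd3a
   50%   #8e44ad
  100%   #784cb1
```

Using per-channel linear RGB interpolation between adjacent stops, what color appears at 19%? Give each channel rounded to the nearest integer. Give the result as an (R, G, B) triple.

(84, 143, 102)

19% lies between the 0% and 50% stops, so the local fraction is t = (19 − 0)/(50 − 0) = 19/50 ≈ 0.38.
#30bd3a → (48, 189, 58); #8e44ad → (142, 68, 173).
R = 48 + 0.38 × (142 − 48) = 83.72 → 84
G = 189 + 0.38 × (68 − 189) = 143.02 → 143
B = 58 + 0.38 × (173 − 58) = 101.7 → 102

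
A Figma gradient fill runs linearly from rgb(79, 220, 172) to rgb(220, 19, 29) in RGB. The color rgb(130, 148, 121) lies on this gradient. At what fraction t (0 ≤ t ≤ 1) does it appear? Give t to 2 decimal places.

Invert the lerp on the G channel (largest span, 201): t = (148 − 220) / (19 − 220) = -72/-201 = 0.35821.
Check on R: (130 − 79)/(220 − 79) = 0.3617 ✓

0.36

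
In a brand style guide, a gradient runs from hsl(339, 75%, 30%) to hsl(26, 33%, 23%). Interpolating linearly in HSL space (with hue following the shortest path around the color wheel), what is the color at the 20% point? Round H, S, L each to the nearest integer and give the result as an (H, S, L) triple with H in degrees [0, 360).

Hue: 26 − 339 = -313°, but |-313| > 180 so the shorter arc goes the other way: Δh = -313 + 360 = 47°.
H = 339 + 0.2 × (47) = 348.4 → 348°
S = 75 + 0.2 × (33 − 75) = 66.6 → 67%
L = 30 + 0.2 × (23 − 30) = 28.6 → 29%

(348, 67, 29)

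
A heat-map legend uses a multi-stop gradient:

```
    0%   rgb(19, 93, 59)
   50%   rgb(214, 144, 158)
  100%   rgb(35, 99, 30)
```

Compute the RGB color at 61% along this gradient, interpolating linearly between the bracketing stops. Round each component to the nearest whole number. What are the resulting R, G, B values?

61% lies between the 50% and 100% stops, so the local fraction is t = (61 − 50)/(100 − 50) = 11/50 ≈ 0.22.
R = 214 + 0.22 × (35 − 214) = 174.62 → 175
G = 144 + 0.22 × (99 − 144) = 134.1 → 134
B = 158 + 0.22 × (30 − 158) = 129.84 → 130

(175, 134, 130)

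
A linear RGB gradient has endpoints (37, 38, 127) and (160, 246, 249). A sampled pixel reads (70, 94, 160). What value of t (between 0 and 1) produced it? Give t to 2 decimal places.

Invert the lerp on the G channel (largest span, 208): t = (94 − 38) / (246 − 38) = 56/208 = 0.26923.
Check on R: (70 − 37)/(160 − 37) = 0.2683 ✓

0.27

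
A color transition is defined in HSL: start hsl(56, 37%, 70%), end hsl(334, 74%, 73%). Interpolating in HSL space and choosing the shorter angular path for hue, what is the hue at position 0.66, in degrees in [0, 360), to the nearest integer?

Hue: 334 − 56 = 278°, but |278| > 180 so the shorter arc goes the other way: Δh = 278 − 360 = -82°.
H = 56 + 0.66 × (-82) = 1.88 → 2°

2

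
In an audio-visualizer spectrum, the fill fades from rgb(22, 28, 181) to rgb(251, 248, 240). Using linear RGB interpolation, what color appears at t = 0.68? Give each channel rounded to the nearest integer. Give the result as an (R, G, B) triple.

(178, 178, 221)

R = 22 + 0.68 × (251 − 22) = 22 + 0.68 × 229 = 177.72 → 178
G = 28 + 0.68 × (248 − 28) = 28 + 0.68 × 220 = 177.6 → 178
B = 181 + 0.68 × (240 − 181) = 181 + 0.68 × 59 = 221.12 → 221
So the blended color is (178, 178, 221), about #b2b2dd.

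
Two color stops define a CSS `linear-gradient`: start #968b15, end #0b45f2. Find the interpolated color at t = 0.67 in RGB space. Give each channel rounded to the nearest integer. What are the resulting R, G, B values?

#968b15 → (150, 139, 21); #0b45f2 → (11, 69, 242).
R = 150 + 0.67 × (11 − 150) = 150 + 0.67 × -139 = 56.87 → 57
G = 139 + 0.67 × (69 − 139) = 139 + 0.67 × -70 = 92.1 → 92
B = 21 + 0.67 × (242 − 21) = 21 + 0.67 × 221 = 169.07 → 169

(57, 92, 169)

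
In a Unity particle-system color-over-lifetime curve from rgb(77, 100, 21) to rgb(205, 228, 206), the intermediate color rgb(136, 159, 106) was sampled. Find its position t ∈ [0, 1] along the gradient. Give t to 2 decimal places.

0.46

Invert the lerp on the B channel (largest span, 185): t = (106 − 21) / (206 − 21) = 85/185 = 0.45946.
Check on R: (136 − 77)/(205 − 77) = 0.4609 ✓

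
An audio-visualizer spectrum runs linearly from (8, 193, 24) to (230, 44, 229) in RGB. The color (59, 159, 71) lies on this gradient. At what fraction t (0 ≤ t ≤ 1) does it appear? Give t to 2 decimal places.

0.23

Invert the lerp on the R channel (largest span, 222): t = (59 − 8) / (230 − 8) = 51/222 = 0.22973.
Check on G: (159 − 193)/(44 − 193) = 0.2282 ✓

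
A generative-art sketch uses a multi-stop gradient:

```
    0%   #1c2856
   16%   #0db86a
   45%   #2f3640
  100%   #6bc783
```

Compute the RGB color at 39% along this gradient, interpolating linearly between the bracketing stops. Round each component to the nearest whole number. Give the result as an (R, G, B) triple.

(40, 81, 73)

39% lies between the 16% and 45% stops, so the local fraction is t = (39 − 16)/(45 − 16) = 23/29 ≈ 0.7931.
#0db86a → (13, 184, 106); #2f3640 → (47, 54, 64).
R = 13 + 0.7931 × (47 − 13) = 39.965 → 40
G = 184 + 0.7931 × (54 − 184) = 80.897 → 81
B = 106 + 0.7931 × (64 − 106) = 72.69 → 73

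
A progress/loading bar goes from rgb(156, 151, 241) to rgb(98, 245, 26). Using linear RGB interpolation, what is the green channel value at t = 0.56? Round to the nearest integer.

204

G = 151 + 0.56 × (245 − 151) = 203.64 → 204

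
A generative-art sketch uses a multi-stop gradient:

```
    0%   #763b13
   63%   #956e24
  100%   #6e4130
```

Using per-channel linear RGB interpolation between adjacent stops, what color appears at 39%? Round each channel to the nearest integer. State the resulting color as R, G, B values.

39% lies between the 0% and 63% stops, so the local fraction is t = (39 − 0)/(63 − 0) = 39/63 ≈ 0.619.
#763b13 → (118, 59, 19); #956e24 → (149, 110, 36).
R = 118 + 0.619 × (149 − 118) = 137.189 → 137
G = 59 + 0.619 × (110 − 59) = 90.569 → 91
B = 19 + 0.619 × (36 − 19) = 29.523 → 30

(137, 91, 30)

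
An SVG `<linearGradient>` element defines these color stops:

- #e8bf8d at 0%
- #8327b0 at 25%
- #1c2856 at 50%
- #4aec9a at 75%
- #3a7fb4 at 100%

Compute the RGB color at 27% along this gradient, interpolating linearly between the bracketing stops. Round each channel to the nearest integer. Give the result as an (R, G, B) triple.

27% lies between the 25% and 50% stops, so the local fraction is t = (27 − 25)/(50 − 25) = 2/25 ≈ 0.08.
#8327b0 → (131, 39, 176); #1c2856 → (28, 40, 86).
R = 131 + 0.08 × (28 − 131) = 122.76 → 123
G = 39 + 0.08 × (40 − 39) = 39.08 → 39
B = 176 + 0.08 × (86 − 176) = 168.8 → 169

(123, 39, 169)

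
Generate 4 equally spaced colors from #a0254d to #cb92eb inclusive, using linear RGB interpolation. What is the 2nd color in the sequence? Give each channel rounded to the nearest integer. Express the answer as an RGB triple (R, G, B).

(174, 73, 130)

With 4 swatches and endpoints inclusive, swatch 2 sits at t = (2 − 1)/(4 − 1) = 1/3 ≈ 0.3333.
#a0254d → (160, 37, 77); #cb92eb → (203, 146, 235).
R = 160 + 0.3333 × (203 − 160) = 174.332 → 174
G = 37 + 0.3333 × (146 − 37) = 73.33 → 73
B = 77 + 0.3333 × (235 − 77) = 129.661 → 130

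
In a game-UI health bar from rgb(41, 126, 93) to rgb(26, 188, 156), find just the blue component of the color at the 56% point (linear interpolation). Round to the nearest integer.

128

B = 93 + 0.56 × (156 − 93) = 128.28 → 128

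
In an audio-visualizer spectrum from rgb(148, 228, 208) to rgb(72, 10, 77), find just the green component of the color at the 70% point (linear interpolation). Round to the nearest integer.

75

G = 228 + 0.7 × (10 − 228) = 75.4 → 75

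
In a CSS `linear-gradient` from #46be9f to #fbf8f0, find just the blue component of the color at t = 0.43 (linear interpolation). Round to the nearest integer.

194

B₁ = 159 (from #46be9f), B₂ = 240 (from #fbf8f0).
B = 159 + 0.43 × (240 − 159) = 193.83 → 194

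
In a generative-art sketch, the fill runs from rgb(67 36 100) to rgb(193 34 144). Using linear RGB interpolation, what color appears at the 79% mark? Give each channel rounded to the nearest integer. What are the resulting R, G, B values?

(167, 34, 135)

79% corresponds to t = 0.79.
R = 67 + 0.79 × (193 − 67) = 67 + 0.79 × 126 = 166.54 → 167
G = 36 + 0.79 × (34 − 36) = 36 + 0.79 × -2 = 34.42 → 34
B = 100 + 0.79 × (144 − 100) = 100 + 0.79 × 44 = 134.76 → 135
So the blended color is (167, 34, 135), about #a72287.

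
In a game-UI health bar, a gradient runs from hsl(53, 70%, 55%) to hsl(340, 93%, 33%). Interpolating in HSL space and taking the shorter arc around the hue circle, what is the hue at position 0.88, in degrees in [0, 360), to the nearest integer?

349

Hue: 340 − 53 = 287°, but |287| > 180 so the shorter arc goes the other way: Δh = 287 − 360 = -73°.
H = 53 + 0.88 × (-73) = -11.24 → -11 → -11 mod 360 = 349°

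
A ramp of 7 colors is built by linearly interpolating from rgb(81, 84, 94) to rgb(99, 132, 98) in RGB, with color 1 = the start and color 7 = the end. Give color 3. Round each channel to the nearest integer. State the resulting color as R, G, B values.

With 7 swatches and endpoints inclusive, swatch 3 sits at t = (3 − 1)/(7 − 1) = 2/6 ≈ 0.3333.
R = 81 + 0.3333 × (99 − 81) = 86.999 → 87
G = 84 + 0.3333 × (132 − 84) = 99.998 → 100
B = 94 + 0.3333 × (98 − 94) = 95.333 → 95

(87, 100, 95)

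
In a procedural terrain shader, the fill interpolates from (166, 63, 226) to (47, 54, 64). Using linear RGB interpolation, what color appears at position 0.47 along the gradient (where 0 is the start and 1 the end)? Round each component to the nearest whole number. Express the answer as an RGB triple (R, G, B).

R = 166 + 0.47 × (47 − 166) = 166 + 0.47 × -119 = 110.07 → 110
G = 63 + 0.47 × (54 − 63) = 63 + 0.47 × -9 = 58.77 → 59
B = 226 + 0.47 × (64 − 226) = 226 + 0.47 × -162 = 149.86 → 150

(110, 59, 150)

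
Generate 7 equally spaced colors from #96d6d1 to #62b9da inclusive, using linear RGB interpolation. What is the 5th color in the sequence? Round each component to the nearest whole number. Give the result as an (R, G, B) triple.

With 7 swatches and endpoints inclusive, swatch 5 sits at t = (5 − 1)/(7 − 1) = 4/6 ≈ 0.6667.
#96d6d1 → (150, 214, 209); #62b9da → (98, 185, 218).
R = 150 + 0.6667 × (98 − 150) = 115.332 → 115
G = 214 + 0.6667 × (185 − 214) = 194.666 → 195
B = 209 + 0.6667 × (218 − 209) = 215 → 215

(115, 195, 215)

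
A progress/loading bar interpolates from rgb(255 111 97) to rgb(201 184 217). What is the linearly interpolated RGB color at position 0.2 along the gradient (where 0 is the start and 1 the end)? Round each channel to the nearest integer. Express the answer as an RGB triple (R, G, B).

(244, 126, 121)

R = 255 + 0.2 × (201 − 255) = 255 + 0.2 × -54 = 244.2 → 244
G = 111 + 0.2 × (184 − 111) = 111 + 0.2 × 73 = 125.6 → 126
B = 97 + 0.2 × (217 − 97) = 97 + 0.2 × 120 = 121 → 121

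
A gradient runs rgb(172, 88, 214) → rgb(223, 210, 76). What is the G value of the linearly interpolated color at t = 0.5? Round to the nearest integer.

G = 88 + 0.5 × (210 − 88) = 149 → 149

149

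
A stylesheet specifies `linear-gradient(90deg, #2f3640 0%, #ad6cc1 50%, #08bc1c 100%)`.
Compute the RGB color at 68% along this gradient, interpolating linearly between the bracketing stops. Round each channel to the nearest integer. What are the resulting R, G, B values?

(114, 137, 134)

68% lies between the 50% and 100% stops, so the local fraction is t = (68 − 50)/(100 − 50) = 18/50 ≈ 0.36.
#ad6cc1 → (173, 108, 193); #08bc1c → (8, 188, 28).
R = 173 + 0.36 × (8 − 173) = 113.6 → 114
G = 108 + 0.36 × (188 − 108) = 136.8 → 137
B = 193 + 0.36 × (28 − 193) = 133.6 → 134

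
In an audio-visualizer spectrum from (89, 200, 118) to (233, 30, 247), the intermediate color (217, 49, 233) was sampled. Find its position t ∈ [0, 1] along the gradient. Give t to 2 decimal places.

Invert the lerp on the G channel (largest span, 170): t = (49 − 200) / (30 − 200) = -151/-170 = 0.88824.
Check on R: (217 − 89)/(233 − 89) = 0.8889 ✓

0.89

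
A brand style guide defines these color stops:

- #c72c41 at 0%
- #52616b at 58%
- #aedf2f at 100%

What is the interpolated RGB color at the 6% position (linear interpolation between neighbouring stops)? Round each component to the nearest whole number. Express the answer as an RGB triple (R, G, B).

6% lies between the 0% and 58% stops, so the local fraction is t = (6 − 0)/(58 − 0) = 6/58 ≈ 0.1034.
#c72c41 → (199, 44, 65); #52616b → (82, 97, 107).
R = 199 + 0.1034 × (82 − 199) = 186.902 → 187
G = 44 + 0.1034 × (97 − 44) = 49.48 → 49
B = 65 + 0.1034 × (107 − 65) = 69.343 → 69

(187, 49, 69)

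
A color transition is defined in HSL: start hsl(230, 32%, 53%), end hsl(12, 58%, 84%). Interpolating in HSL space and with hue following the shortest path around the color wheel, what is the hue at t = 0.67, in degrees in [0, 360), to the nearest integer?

325

Hue: 12 − 230 = -218°, but |-218| > 180 so the shorter arc goes the other way: Δh = -218 + 360 = 142°.
H = 230 + 0.67 × (142) = 325.14 → 325°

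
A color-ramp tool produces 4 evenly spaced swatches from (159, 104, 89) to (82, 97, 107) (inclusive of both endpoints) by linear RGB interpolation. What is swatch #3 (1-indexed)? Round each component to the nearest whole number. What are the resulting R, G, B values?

(108, 99, 101)

With 4 swatches and endpoints inclusive, swatch 3 sits at t = (3 − 1)/(4 − 1) = 2/3 ≈ 0.6667.
R = 159 + 0.6667 × (82 − 159) = 107.664 → 108
G = 104 + 0.6667 × (97 − 104) = 99.333 → 99
B = 89 + 0.6667 × (107 − 89) = 101.001 → 101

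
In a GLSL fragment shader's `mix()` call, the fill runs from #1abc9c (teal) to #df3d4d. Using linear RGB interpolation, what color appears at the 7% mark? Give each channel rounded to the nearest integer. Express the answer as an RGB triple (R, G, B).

#1abc9c → (26, 188, 156); #df3d4d → (223, 61, 77).
7% corresponds to t = 0.07.
R = 26 + 0.07 × (223 − 26) = 26 + 0.07 × 197 = 39.79 → 40
G = 188 + 0.07 × (61 − 188) = 188 + 0.07 × -127 = 179.11 → 179
B = 156 + 0.07 × (77 − 156) = 156 + 0.07 × -79 = 150.47 → 150
So the blended color is (40, 179, 150), about #28b396.

(40, 179, 150)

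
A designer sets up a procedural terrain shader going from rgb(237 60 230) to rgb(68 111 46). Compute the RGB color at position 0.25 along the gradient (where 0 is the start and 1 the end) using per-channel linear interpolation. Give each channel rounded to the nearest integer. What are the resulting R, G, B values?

(195, 73, 184)

R = 237 + 0.25 × (68 − 237) = 237 + 0.25 × -169 = 194.75 → 195
G = 60 + 0.25 × (111 − 60) = 60 + 0.25 × 51 = 72.75 → 73
B = 230 + 0.25 × (46 − 230) = 230 + 0.25 × -184 = 184 → 184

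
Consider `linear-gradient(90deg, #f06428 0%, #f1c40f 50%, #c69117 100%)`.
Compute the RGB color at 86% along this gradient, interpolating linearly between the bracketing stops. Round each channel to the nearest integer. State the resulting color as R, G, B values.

(210, 159, 21)

86% lies between the 50% and 100% stops, so the local fraction is t = (86 − 50)/(100 − 50) = 36/50 ≈ 0.72.
#f1c40f → (241, 196, 15); #c69117 → (198, 145, 23).
R = 241 + 0.72 × (198 − 241) = 210.04 → 210
G = 196 + 0.72 × (145 − 196) = 159.28 → 159
B = 15 + 0.72 × (23 − 15) = 20.76 → 21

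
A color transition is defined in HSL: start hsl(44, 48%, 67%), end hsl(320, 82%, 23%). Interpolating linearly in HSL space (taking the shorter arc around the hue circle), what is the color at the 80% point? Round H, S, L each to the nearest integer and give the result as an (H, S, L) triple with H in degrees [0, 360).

(337, 75, 32)

Hue: 320 − 44 = 276°, but |276| > 180 so the shorter arc goes the other way: Δh = 276 − 360 = -84°.
H = 44 + 0.8 × (-84) = -23.2 → -23 → -23 mod 360 = 337°
S = 48 + 0.8 × (82 − 48) = 75.2 → 75%
L = 67 + 0.8 × (23 − 67) = 31.8 → 32%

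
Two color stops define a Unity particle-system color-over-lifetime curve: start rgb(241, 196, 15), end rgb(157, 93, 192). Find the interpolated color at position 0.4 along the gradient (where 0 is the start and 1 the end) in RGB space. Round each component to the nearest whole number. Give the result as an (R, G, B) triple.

(207, 155, 86)

R = 241 + 0.4 × (157 − 241) = 241 + 0.4 × -84 = 207.4 → 207
G = 196 + 0.4 × (93 − 196) = 196 + 0.4 × -103 = 154.8 → 155
B = 15 + 0.4 × (192 − 15) = 15 + 0.4 × 177 = 85.8 → 86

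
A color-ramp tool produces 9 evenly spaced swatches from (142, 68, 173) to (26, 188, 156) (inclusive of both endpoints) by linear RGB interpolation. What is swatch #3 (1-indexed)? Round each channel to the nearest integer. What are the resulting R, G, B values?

(113, 98, 169)

With 9 swatches and endpoints inclusive, swatch 3 sits at t = (3 − 1)/(9 − 1) = 2/8 ≈ 0.25.
R = 142 + 0.25 × (26 − 142) = 113 → 113
G = 68 + 0.25 × (188 − 68) = 98 → 98
B = 173 + 0.25 × (156 − 173) = 168.75 → 169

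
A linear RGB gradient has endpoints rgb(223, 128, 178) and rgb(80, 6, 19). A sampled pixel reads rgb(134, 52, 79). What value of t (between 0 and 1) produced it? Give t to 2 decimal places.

Invert the lerp on the B channel (largest span, 159): t = (79 − 178) / (19 − 178) = -99/-159 = 0.62264.
Check on R: (134 − 223)/(80 − 223) = 0.6224 ✓

0.62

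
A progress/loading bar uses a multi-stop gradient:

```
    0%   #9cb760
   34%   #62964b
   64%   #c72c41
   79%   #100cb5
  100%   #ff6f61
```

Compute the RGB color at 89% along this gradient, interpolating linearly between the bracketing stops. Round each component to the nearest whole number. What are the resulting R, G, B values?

(130, 59, 141)

89% lies between the 79% and 100% stops, so the local fraction is t = (89 − 79)/(100 − 79) = 10/21 ≈ 0.4762.
#100cb5 → (16, 12, 181); #ff6f61 → (255, 111, 97).
R = 16 + 0.4762 × (255 − 16) = 129.812 → 130
G = 12 + 0.4762 × (111 − 12) = 59.144 → 59
B = 181 + 0.4762 × (97 − 181) = 140.999 → 141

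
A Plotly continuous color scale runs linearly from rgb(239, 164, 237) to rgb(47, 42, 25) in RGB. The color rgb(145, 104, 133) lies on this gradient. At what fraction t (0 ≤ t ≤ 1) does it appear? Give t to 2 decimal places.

0.49

Invert the lerp on the B channel (largest span, 212): t = (133 − 237) / (25 − 237) = -104/-212 = 0.49057.
Check on R: (145 − 239)/(47 − 239) = 0.4896 ✓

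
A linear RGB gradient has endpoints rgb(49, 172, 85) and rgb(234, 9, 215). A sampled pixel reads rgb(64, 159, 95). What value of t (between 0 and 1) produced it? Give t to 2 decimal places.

0.08

Invert the lerp on the R channel (largest span, 185): t = (64 − 49) / (234 − 49) = 15/185 = 0.081081.
Check on G: (159 − 172)/(9 − 172) = 0.07975 ✓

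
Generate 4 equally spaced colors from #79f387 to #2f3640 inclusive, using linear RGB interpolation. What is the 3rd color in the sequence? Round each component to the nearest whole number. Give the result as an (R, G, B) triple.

(72, 117, 88)

With 4 swatches and endpoints inclusive, swatch 3 sits at t = (3 − 1)/(4 − 1) = 2/3 ≈ 0.6667.
#79f387 → (121, 243, 135); #2f3640 → (47, 54, 64).
R = 121 + 0.6667 × (47 − 121) = 71.664 → 72
G = 243 + 0.6667 × (54 − 243) = 116.994 → 117
B = 135 + 0.6667 × (64 − 135) = 87.664 → 88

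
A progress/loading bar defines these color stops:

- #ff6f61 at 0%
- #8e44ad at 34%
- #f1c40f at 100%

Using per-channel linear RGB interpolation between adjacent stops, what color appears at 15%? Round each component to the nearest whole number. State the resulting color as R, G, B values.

15% lies between the 0% and 34% stops, so the local fraction is t = (15 − 0)/(34 − 0) = 15/34 ≈ 0.4412.
#ff6f61 → (255, 111, 97); #8e44ad → (142, 68, 173).
R = 255 + 0.4412 × (142 − 255) = 205.144 → 205
G = 111 + 0.4412 × (68 − 111) = 92.028 → 92
B = 97 + 0.4412 × (173 − 97) = 130.531 → 131

(205, 92, 131)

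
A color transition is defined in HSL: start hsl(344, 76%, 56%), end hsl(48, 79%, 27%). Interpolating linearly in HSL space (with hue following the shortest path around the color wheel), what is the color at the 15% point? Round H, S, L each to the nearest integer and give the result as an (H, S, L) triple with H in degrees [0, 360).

(354, 76, 52)

Hue: 48 − 344 = -296°, but |-296| > 180 so the shorter arc goes the other way: Δh = -296 + 360 = 64°.
H = 344 + 0.15 × (64) = 353.6 → 354°
S = 76 + 0.15 × (79 − 76) = 76.45 → 76%
L = 56 + 0.15 × (27 − 56) = 51.65 → 52%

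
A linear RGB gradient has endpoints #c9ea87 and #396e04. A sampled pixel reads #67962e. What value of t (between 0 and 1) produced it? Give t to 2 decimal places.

Invert the lerp on the R channel (largest span, 144): t = (103 − 201) / (57 − 201) = -98/-144 = 0.68056.
Check on G: (150 − 234)/(110 − 234) = 0.6774 ✓

0.68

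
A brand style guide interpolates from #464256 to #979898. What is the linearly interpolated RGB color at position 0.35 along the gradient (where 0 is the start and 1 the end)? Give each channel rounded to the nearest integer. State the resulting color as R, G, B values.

(98, 96, 109)

#464256 → (70, 66, 86); #979898 → (151, 152, 152).
R = 70 + 0.35 × (151 − 70) = 70 + 0.35 × 81 = 98.35 → 98
G = 66 + 0.35 × (152 − 66) = 66 + 0.35 × 86 = 96.1 → 96
B = 86 + 0.35 × (152 − 86) = 86 + 0.35 × 66 = 109.1 → 109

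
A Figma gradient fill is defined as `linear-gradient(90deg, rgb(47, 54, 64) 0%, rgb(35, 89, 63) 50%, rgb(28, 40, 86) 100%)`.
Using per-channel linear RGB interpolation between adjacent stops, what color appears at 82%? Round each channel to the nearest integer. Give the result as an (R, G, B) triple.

(31, 58, 78)

82% lies between the 50% and 100% stops, so the local fraction is t = (82 − 50)/(100 − 50) = 32/50 ≈ 0.64.
R = 35 + 0.64 × (28 − 35) = 30.52 → 31
G = 89 + 0.64 × (40 − 89) = 57.64 → 58
B = 63 + 0.64 × (86 − 63) = 77.72 → 78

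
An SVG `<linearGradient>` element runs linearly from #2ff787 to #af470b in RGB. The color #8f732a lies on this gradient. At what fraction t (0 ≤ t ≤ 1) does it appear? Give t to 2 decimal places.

Invert the lerp on the G channel (largest span, 176): t = (115 − 247) / (71 − 247) = -132/-176 = 0.75.
Check on R: (143 − 47)/(175 − 47) = 0.75 ✓

0.75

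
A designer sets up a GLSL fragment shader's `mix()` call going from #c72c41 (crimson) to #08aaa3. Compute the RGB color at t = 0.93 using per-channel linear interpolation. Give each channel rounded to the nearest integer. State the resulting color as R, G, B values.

(21, 161, 156)

#c72c41 → (199, 44, 65); #08aaa3 → (8, 170, 163).
R = 199 + 0.93 × (8 − 199) = 199 + 0.93 × -191 = 21.37 → 21
G = 44 + 0.93 × (170 − 44) = 44 + 0.93 × 126 = 161.18 → 161
B = 65 + 0.93 × (163 − 65) = 65 + 0.93 × 98 = 156.14 → 156
So the blended color is (21, 161, 156), about #15a19c.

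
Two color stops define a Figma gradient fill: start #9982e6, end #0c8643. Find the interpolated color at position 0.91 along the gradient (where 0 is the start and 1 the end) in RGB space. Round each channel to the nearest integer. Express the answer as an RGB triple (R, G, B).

#9982e6 → (153, 130, 230); #0c8643 → (12, 134, 67).
R = 153 + 0.91 × (12 − 153) = 153 + 0.91 × -141 = 24.69 → 25
G = 130 + 0.91 × (134 − 130) = 130 + 0.91 × 4 = 133.64 → 134
B = 230 + 0.91 × (67 − 230) = 230 + 0.91 × -163 = 81.67 → 82

(25, 134, 82)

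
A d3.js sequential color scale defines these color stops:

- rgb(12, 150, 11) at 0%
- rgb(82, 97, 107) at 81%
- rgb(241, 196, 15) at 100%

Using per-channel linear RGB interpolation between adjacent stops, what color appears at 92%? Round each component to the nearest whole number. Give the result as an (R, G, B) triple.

92% lies between the 81% and 100% stops, so the local fraction is t = (92 − 81)/(100 − 81) = 11/19 ≈ 0.5789.
R = 82 + 0.5789 × (241 − 82) = 174.045 → 174
G = 97 + 0.5789 × (196 − 97) = 154.311 → 154
B = 107 + 0.5789 × (15 − 107) = 53.741 → 54

(174, 154, 54)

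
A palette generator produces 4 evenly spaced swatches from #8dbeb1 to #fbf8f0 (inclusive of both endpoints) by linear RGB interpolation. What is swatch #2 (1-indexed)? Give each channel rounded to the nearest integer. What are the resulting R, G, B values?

(178, 209, 198)

With 4 swatches and endpoints inclusive, swatch 2 sits at t = (2 − 1)/(4 − 1) = 1/3 ≈ 0.3333.
#8dbeb1 → (141, 190, 177); #fbf8f0 → (251, 248, 240).
R = 141 + 0.3333 × (251 − 141) = 177.663 → 178
G = 190 + 0.3333 × (248 − 190) = 209.331 → 209
B = 177 + 0.3333 × (240 − 177) = 197.998 → 198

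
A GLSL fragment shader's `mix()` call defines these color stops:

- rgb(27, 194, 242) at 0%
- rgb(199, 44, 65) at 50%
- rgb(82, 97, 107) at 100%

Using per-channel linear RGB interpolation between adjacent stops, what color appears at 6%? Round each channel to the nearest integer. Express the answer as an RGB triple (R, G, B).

6% lies between the 0% and 50% stops, so the local fraction is t = (6 − 0)/(50 − 0) = 6/50 ≈ 0.12.
R = 27 + 0.12 × (199 − 27) = 47.64 → 48
G = 194 + 0.12 × (44 − 194) = 176 → 176
B = 242 + 0.12 × (65 − 242) = 220.76 → 221

(48, 176, 221)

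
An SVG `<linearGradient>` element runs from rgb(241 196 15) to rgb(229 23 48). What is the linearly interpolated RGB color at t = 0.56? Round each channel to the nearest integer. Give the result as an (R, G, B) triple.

(234, 99, 33)

R = 241 + 0.56 × (229 − 241) = 241 + 0.56 × -12 = 234.28 → 234
G = 196 + 0.56 × (23 − 196) = 196 + 0.56 × -173 = 99.12 → 99
B = 15 + 0.56 × (48 − 15) = 15 + 0.56 × 33 = 33.48 → 33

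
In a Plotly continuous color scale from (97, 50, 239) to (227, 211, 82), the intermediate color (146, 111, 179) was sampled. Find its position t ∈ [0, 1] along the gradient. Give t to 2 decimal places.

Invert the lerp on the G channel (largest span, 161): t = (111 − 50) / (211 − 50) = 61/161 = 0.37888.
Check on R: (146 − 97)/(227 − 97) = 0.3769 ✓

0.38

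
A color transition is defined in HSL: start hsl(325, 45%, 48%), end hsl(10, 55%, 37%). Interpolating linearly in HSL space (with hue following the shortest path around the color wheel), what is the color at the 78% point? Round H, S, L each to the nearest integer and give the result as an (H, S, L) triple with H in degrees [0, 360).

(0, 53, 39)

Hue: 10 − 325 = -315°, but |-315| > 180 so the shorter arc goes the other way: Δh = -315 + 360 = 45°.
H = 325 + 0.78 × (45) = 360.1 → 360 → 360 mod 360 = 0°
S = 45 + 0.78 × (55 − 45) = 52.8 → 53%
L = 48 + 0.78 × (37 − 48) = 39.42 → 39%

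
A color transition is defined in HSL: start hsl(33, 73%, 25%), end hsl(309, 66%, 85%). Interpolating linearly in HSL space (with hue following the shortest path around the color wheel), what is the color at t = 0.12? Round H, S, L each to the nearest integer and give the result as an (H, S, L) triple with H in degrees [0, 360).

Hue: 309 − 33 = 276°, but |276| > 180 so the shorter arc goes the other way: Δh = 276 − 360 = -84°.
H = 33 + 0.12 × (-84) = 22.92 → 23°
S = 73 + 0.12 × (66 − 73) = 72.16 → 72%
L = 25 + 0.12 × (85 − 25) = 32.2 → 32%

(23, 72, 32)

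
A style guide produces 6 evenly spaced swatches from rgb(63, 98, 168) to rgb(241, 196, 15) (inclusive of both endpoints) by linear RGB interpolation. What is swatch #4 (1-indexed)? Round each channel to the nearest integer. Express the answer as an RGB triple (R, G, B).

(170, 157, 76)

With 6 swatches and endpoints inclusive, swatch 4 sits at t = (4 − 1)/(6 − 1) = 3/5 ≈ 0.6.
R = 63 + 0.6 × (241 − 63) = 169.8 → 170
G = 98 + 0.6 × (196 − 98) = 156.8 → 157
B = 168 + 0.6 × (15 − 168) = 76.2 → 76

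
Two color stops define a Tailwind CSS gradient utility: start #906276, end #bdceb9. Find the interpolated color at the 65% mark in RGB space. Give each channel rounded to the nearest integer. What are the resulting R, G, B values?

#906276 → (144, 98, 118); #bdceb9 → (189, 206, 185).
65% corresponds to t = 0.65.
R = 144 + 0.65 × (189 − 144) = 144 + 0.65 × 45 = 173.25 → 173
G = 98 + 0.65 × (206 − 98) = 98 + 0.65 × 108 = 168.2 → 168
B = 118 + 0.65 × (185 − 118) = 118 + 0.65 × 67 = 161.55 → 162
So the blended color is (173, 168, 162), about #ada8a2.

(173, 168, 162)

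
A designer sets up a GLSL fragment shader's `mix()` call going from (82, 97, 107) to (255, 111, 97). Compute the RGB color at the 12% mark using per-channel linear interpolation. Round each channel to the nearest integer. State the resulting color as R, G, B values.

12% corresponds to t = 0.12.
R = 82 + 0.12 × (255 − 82) = 82 + 0.12 × 173 = 102.76 → 103
G = 97 + 0.12 × (111 − 97) = 97 + 0.12 × 14 = 98.68 → 99
B = 107 + 0.12 × (97 − 107) = 107 + 0.12 × -10 = 105.8 → 106
So the blended color is (103, 99, 106), about #67636a.

(103, 99, 106)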